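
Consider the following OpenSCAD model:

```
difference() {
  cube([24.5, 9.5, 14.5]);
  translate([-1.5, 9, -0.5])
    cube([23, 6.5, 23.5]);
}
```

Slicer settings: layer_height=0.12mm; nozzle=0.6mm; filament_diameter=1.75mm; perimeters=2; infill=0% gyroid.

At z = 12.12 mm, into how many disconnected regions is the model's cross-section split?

At z = 12.12 mm: the cube is present — its section is the full 24.5×9.5 rectangle; the cube at (-1.5, 9) (footprint 23×6.5) is included at this height; After the difference (first − rest): starting from the 24.5×9.5 cube, the 23×6.5 cube at (-1.5, 9) partially overlaps it — only the 10.75 mm² overlap (of its 149.50 mm²) is removed, clipping the outline — 1 connected region. The result has 1 disconnected region.

1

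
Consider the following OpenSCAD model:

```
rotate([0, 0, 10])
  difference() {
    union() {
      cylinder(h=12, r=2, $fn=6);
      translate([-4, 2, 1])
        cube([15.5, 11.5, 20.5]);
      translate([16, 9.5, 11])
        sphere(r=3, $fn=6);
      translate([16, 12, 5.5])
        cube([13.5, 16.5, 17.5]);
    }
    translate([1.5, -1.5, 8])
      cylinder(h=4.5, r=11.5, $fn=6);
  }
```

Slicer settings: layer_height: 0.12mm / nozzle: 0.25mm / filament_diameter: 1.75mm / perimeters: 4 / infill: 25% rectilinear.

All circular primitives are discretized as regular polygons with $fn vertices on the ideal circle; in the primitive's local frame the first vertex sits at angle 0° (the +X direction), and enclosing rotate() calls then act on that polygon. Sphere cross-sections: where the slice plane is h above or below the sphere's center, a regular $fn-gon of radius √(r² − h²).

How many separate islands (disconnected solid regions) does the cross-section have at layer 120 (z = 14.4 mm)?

At z = 14.4 mm: the cylinder does not reach this height (z outside [0, 12]); the 15.5×11.5 cube at (-4, 2) contributes its full rectangle; the sphere at (16, 9.5) does not reach this height (|z−center|=3.400 > r=3); the cube at (16, 12) is present — its section is the full 13.5×16.5 rectangle; Combining (union): the 2 present regions are separate (no shared area or edge), so areas and boundary lengths simply add and each stays a separate island — 2 connected regions; the cylinder at (1.5, -1.5) does not reach this height (z outside [8, 12.5]); Subtracting the remaining from the first: none of the subtracted shapes is present at this height, so the result so far is unchanged — 2 connected regions; (rotated 10° about Z; rotation is an isometry so areas/perimeters/island counts are preserved). Overall, the cross-section has 2 separate islands. Island count = 2.

2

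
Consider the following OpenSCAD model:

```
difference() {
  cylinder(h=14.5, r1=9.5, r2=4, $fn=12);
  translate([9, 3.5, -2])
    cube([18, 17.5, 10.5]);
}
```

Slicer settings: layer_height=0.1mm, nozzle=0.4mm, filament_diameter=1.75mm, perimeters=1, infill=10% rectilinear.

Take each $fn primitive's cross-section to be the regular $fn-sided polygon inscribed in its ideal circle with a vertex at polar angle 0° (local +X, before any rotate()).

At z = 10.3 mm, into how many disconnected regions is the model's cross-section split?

1

At z = 10.3 mm: the cone contributes a regular 12-gon of circumradius 5.593 (interpolated between r1=9.5 and r2=4 at t=0.710); the cube at (9, 3.5) is absent (z outside [-2, 8.5]); Taking the first minus the rest: none of the subtracted shapes is present at this height, so the cone is unchanged — 1 connected region. The result has 1 disconnected region.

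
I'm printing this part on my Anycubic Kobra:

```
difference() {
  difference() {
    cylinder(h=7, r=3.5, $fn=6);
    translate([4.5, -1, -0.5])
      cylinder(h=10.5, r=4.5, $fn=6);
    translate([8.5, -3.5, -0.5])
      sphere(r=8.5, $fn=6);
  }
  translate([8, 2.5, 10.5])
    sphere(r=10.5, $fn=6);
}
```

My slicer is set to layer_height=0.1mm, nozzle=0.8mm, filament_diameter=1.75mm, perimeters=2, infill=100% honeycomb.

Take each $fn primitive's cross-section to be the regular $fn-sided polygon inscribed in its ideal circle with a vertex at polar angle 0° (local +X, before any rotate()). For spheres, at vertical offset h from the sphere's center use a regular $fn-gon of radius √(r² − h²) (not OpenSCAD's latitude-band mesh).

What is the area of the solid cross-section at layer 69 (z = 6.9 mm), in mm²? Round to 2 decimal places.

13.20 mm²

At z = 6.9 mm: the cylinder: section is a regular 6-gon, circumradius r=3.5 (area = (6/2)·3.500²·sin(360°/6) = 31.83 mm²); the r=4.5 cylinder at (4.5, -1) gives a regular 6-gon of circumradius 4.5 (constant along its height) (area = (6/2)·4.500²·sin(360°/6) = 52.61 mm²); the r=8.5 sphere at (8.5, -3.5) slices to a regular 6-gon of circumradius 4.182 (√(r²−h²) with h=7.4 from center) (area = (6/2)·4.182²·sin(360°/6) = 45.44 mm²); Taking the first minus the rest: starting from the r=3.5 cylinder (31.83 mm²), the r=4.5 cylinder at (4.5, -1) partially overlaps it — only the 10.18 mm² overlap (of its 52.61 mm²) is removed, clipping the outline; the r=8.5 sphere at (8.5, -3.5) misses the remaining region (no effect) — area = 21.65 mm²; the r=10.5 sphere at (8, 2.5) contributes a regular 6-gon of circumradius √(10.5²−3.6²) = 9.864 (area = (6/2)·9.864²·sin(360°/6) = 252.77 mm²); Subtracting the remaining from the first: starting from that combined region (21.65 mm²), the r=10.5 sphere at (8, 2.5) partially overlaps it — only the 8.45 mm² overlap (of its 252.77 mm²) is removed, clipping the outline — area = 13.20 mm². Overall, the cross-section is a single solid region. Net area = 13.20 mm².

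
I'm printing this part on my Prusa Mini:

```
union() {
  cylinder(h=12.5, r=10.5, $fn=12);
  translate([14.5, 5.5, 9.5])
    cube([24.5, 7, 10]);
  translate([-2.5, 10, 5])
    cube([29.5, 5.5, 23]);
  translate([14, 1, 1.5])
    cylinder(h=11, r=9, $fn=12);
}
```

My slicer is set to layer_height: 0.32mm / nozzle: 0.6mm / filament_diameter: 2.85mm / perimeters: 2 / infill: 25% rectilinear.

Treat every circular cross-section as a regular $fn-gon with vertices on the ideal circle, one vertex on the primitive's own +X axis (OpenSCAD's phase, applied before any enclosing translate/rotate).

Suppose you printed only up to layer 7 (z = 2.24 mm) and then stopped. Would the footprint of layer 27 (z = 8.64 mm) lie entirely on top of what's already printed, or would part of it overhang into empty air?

Compare the two slices. At z = 2.24: the r=10.5 cylinder gives a regular 12-gon of circumradius 10.5 (constant along its height) (area = (12/2)·10.500²·sin(360°/12) = 330.75 mm²); the cube at (14.5, 5.5) is not intersected at this z (z outside [9.5, 19.5]); the cube at (-2.5, 10) is not intersected at this z (z outside [5, 28]); the r=9 cylinder at (14, 1) gives a regular 12-gon of circumradius 9 (constant along its height) (area = (12/2)·9.000²·sin(360°/12) = 243.00 mm²); Taking the union: the regions partially overlap — summed areas 573.75 mm² minus the doubly-counted overlap 44.35 mm² gives 529.40 mm² — area = 529.40 mm². At z = 8.64: the cylinder: section is a regular 12-gon, circumradius r=10.5 (area = (12/2)·10.500²·sin(360°/12) = 330.75 mm²); the cube at (14.5, 5.5) is absent (z outside [9.5, 19.5]); the cube at (-2.5, 10) (footprint 29.5×5.5) is included at this height (area 162.25 mm²); the r=9 cylinder at (14, 1) gives a regular 12-gon of circumradius 9 (constant along its height) (area = (12/2)·9.000²·sin(360°/12) = 243.00 mm²); Merging all regions: the regions partially overlap — summed areas 736.00 mm² minus the doubly-counted overlap 45.28 mm² gives 690.72 mm² — area = 690.72 mm². Checking containment: at z = 8.64 the cross-section extends beyond the z = 2.24 cross-section by about 161.32 mm².

part overhangs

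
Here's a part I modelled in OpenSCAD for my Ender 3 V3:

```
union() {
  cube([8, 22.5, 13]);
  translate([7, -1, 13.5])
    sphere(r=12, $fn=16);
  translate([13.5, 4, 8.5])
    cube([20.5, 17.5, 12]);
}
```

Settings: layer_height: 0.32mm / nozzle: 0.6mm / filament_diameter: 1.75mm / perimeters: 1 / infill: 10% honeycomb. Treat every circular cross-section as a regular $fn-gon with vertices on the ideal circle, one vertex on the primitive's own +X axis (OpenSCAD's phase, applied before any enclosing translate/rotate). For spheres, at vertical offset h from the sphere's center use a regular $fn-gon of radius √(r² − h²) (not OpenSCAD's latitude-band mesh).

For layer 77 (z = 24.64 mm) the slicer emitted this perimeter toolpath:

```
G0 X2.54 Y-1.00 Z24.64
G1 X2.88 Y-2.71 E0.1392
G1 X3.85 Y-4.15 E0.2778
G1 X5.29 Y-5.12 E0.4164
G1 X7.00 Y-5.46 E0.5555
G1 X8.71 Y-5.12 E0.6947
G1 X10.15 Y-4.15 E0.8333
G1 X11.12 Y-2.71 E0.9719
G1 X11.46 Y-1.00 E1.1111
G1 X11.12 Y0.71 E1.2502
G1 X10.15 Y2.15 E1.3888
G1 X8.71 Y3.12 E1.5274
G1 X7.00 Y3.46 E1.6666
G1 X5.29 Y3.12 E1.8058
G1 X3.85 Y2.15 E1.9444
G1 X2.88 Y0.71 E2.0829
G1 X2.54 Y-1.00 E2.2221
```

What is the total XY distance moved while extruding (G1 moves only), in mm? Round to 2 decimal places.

27.84 mm

Sum the Euclidean lengths of each G1 segment: total = 27.84 mm.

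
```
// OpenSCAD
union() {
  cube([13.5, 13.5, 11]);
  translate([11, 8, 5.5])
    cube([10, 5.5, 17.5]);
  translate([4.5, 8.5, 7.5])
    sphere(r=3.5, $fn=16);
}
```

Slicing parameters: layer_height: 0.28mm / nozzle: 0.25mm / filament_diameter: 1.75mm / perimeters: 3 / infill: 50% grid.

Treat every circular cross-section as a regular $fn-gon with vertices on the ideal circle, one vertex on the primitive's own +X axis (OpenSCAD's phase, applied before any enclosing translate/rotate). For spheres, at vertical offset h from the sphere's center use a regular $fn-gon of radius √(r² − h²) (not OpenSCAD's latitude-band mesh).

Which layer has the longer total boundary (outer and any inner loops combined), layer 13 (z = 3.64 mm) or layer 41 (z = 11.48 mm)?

layer 13 (z = 3.64 mm)

Layer 13 (z = 3.64): the cube is present — its section is the full 13.5×13.5 rectangle (perimeter 54.00 mm); the cube at (11, 8) is not intersected at this z (z outside [5.5, 23]); the sphere at (4.5, 8.5) is not intersected at this z (|z−center|=3.860 > r=3.5); Merging all regions: only the 13.5×13.5 cube is present, so the union is just that shape — boundary = 54.00 mm. So its perimeter = 54.00 mm. Layer 41 (z = 11.48): the cube does not reach this height (z outside [0, 11]); the 10×5.5 cube at (11, 8) contributes its full rectangle (perimeter 31.00 mm); the sphere at (4.5, 8.5) is not intersected at this z (|z−center|=3.980 > r=3.5); Combining (union): only the 10×5.5 cube at (11, 8) is present, so the union is just that shape — boundary = 31.00 mm. So its perimeter = 31.00 mm. Layer 13 is larger (54.00 vs 31.00 mm).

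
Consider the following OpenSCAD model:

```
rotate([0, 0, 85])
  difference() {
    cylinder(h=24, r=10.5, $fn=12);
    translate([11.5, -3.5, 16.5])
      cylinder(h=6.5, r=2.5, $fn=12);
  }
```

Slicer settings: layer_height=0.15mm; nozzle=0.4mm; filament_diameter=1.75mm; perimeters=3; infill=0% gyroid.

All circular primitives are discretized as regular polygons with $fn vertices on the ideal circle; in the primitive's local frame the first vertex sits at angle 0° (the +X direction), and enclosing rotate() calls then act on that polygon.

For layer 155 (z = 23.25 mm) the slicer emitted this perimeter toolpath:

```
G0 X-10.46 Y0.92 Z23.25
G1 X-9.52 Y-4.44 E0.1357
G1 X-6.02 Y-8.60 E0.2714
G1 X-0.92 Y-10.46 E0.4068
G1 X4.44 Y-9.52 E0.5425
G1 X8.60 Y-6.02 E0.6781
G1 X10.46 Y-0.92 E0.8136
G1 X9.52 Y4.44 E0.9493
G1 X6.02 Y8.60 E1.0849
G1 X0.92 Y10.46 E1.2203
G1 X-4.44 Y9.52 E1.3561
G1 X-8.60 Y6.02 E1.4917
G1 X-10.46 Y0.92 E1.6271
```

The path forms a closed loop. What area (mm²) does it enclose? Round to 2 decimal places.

330.80 mm²

Apply the shoelace formula to the sequence of (X, Y) vertices; enclosed area = 330.80 mm².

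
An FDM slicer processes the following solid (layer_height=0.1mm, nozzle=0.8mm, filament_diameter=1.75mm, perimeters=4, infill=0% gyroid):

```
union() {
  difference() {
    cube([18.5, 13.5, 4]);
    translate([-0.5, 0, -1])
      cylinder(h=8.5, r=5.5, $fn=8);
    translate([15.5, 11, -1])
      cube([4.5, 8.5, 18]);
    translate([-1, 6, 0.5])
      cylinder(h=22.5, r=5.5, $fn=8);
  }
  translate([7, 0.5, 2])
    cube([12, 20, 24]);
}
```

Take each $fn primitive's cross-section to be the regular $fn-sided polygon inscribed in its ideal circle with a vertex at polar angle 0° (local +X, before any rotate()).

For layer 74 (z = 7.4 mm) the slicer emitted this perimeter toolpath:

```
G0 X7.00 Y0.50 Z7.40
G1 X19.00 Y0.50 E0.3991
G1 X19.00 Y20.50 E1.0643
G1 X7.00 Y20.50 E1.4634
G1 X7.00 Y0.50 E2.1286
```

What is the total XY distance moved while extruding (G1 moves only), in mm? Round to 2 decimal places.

64.00 mm

Sum the Euclidean lengths of each G1 segment: total = 64.00 mm.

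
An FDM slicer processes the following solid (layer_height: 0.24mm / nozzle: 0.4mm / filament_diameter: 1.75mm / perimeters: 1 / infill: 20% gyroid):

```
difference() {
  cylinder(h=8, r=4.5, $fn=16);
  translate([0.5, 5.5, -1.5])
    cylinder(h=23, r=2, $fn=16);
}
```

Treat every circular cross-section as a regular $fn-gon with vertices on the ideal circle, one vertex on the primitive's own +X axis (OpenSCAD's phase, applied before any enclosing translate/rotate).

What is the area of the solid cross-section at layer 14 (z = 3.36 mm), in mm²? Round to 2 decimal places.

At z = 3.36 mm: the cylinder: section is a regular 16-gon, circumradius r=4.5 (area = (16/2)·4.500²·sin(360°/16) = 61.99 mm²); the cylinder at (0.5, 5.5): section is a regular 16-gon, circumradius r=2 (area = (16/2)·2.000²·sin(360°/16) = 12.25 mm²); Taking the first minus the rest: starting from the r=4.5 cylinder (61.99 mm²), the r=2 cylinder at (0.5, 5.5) partially overlaps it — only the 1.79 mm² overlap (of its 12.25 mm²) is removed, clipping the outline — area = 60.20 mm². Overall, the cross-section is a single solid region. Net area = 60.20 mm².

60.20 mm²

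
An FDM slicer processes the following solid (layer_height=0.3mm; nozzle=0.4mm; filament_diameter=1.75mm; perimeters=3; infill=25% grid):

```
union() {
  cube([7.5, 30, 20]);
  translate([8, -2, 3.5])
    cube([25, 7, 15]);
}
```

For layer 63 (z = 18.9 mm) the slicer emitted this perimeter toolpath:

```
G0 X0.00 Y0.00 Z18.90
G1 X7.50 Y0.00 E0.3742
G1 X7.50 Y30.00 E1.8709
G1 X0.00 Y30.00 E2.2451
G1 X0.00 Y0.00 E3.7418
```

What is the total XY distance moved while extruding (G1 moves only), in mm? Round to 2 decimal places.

Sum the Euclidean lengths of each G1 segment: total = 75.00 mm.

75.00 mm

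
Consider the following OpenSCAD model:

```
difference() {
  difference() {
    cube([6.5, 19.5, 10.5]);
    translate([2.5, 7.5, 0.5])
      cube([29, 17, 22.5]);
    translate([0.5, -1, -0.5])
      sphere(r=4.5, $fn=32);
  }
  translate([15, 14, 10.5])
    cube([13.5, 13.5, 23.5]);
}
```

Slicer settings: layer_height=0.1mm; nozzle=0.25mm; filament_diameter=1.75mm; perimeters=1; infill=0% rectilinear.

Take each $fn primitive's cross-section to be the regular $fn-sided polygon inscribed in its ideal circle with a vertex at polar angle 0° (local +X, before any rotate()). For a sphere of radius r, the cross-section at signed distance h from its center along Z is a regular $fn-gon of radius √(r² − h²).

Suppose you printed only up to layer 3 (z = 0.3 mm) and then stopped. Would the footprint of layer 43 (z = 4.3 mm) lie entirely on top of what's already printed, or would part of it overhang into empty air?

Compare the two slices. At z = 0.3: the cube is present — its section is the full 6.5×19.5 rectangle (area 126.75 mm²); the cube at (2.5, 7.5) does not reach this height (z outside [0.5, 23]); the sphere at (0.5, -1): section is a regular 32-gon, circumradius = √(r²−h²) = √(4.5²−0.8²) = 4.428 (area = (32/2)·4.428²·sin(360°/32) = 61.21 mm²); After the difference (first − rest): starting from the 6.5×19.5 cube (126.75 mm²), the r=4.5 sphere at (0.5, -1) partially overlaps it — only the 12.63 mm² overlap (of its 61.21 mm²) is removed, clipping the outline — area = 114.12 mm²; the cube at (15, 14) is not intersected at this z (z outside [10.5, 34]); After the difference (first − rest): none of the subtracted shapes is present at this height, so that combined region is unchanged — area = 114.12 mm². At z = 4.3: the cube (footprint 6.5×19.5) is included at this height (area 126.75 mm²); the cube at (2.5, 7.5) is present — its section is the full 29×17 rectangle (area 493.00 mm²); the sphere at (0.5, -1) is not intersected at this z (|z−center|=4.800 > r=4.5); Subtracting the remaining from the first: starting from the 6.5×19.5 cube (126.75 mm²), the 29×17 cube at (2.5, 7.5) partially overlaps it — only the 48.00 mm² overlap (of its 493.00 mm²) is removed, clipping the outline — area = 78.75 mm²; the cube at (15, 14) is not intersected at this z (z outside [10.5, 34]); Subtracting the remaining from the first: none of the subtracted shapes is present at this height, so the result so far is unchanged — area = 78.75 mm². Checking containment: at z = 4.3 the cross-section extends beyond the z = 0.3 cross-section by about 12.63 mm².

part overhangs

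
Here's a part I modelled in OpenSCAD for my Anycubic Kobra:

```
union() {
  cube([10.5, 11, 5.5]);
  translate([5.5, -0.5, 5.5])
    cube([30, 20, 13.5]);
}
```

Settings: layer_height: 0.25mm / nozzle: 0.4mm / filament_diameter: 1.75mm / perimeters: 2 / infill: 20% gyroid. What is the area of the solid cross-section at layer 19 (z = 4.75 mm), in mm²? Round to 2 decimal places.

At z = 4.75 mm: the cube (footprint 10.5×11) is included at this height (area 115.50 mm²); the cube at (5.5, -0.5) is absent (z outside [5.5, 19]); Taking the union: only the 10.5×11 cube is present, so the union is just that shape — area = 115.50 mm². Overall, the cross-section is a single solid region. Net area = 115.50 mm².

115.50 mm²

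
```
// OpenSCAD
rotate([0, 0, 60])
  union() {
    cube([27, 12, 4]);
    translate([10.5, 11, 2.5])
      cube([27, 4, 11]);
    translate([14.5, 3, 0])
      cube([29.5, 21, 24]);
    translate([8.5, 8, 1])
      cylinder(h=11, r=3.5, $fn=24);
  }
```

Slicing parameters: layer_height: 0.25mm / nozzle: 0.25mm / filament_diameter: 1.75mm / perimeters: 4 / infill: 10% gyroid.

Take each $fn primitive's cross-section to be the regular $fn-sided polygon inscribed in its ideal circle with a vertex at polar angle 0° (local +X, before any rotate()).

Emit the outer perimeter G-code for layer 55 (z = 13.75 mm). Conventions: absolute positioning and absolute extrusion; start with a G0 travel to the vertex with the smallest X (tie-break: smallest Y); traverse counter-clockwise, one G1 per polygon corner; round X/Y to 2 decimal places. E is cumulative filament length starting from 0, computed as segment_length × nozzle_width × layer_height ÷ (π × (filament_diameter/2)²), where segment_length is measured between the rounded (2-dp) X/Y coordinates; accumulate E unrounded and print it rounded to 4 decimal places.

G0 X-13.53 Y24.56 Z13.75
G1 X4.65 Y14.06 E0.5455
G1 X19.40 Y39.61 E1.3121
G1 X1.22 Y50.11 E1.8576
G1 X-13.53 Y24.56 E2.6242

At z = 13.75 mm: the cube is absent (z outside [0, 4]); the cube at (10.5, 11) is absent (z outside [2.5, 13.5]); the cube at (14.5, 3) is present — its section is the full 29.5×21 rectangle; the cylinder at (8.5, 8) is absent (z outside [1, 12]); Taking the union: only the 29.5×21 cube at (14.5, 3) is present, so the union is just that shape — 1 connected region; (rotated 60° about Z; rotation is an isometry so areas/perimeters/island counts are preserved). The outline is a single polygon with 4 vertices. Extrusion per mm of travel: 0.25 × 0.25 / (π × 0.875²) = 0.025984. Accumulating E over each segment gives final E = 2.6242.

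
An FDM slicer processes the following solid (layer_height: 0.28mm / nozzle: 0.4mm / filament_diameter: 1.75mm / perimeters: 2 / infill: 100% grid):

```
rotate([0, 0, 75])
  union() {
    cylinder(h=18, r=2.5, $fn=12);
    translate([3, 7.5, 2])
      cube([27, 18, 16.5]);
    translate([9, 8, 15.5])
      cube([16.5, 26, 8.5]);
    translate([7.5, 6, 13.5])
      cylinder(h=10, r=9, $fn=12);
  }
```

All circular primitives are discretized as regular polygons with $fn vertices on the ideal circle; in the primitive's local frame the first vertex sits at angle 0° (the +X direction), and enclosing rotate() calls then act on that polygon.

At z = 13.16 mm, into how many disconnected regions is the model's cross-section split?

2

At z = 13.16 mm: the r=2.5 cylinder contributes a regular 12-gon of circumradius 2.5; the 27×18 cube at (3, 7.5) contributes its full rectangle; the cube at (9, 8) does not reach this height (z outside [15.5, 24]); the cylinder at (7.5, 6) does not reach this height (z outside [13.5, 23.5]); Taking the union: the 2 present regions are separate (no shared area or edge), so areas and boundary lengths simply add and each stays a separate island — 2 connected regions; (whole slice rotated 75° about Z — lengths, areas and connectivity unchanged). The result has 2 disconnected regions.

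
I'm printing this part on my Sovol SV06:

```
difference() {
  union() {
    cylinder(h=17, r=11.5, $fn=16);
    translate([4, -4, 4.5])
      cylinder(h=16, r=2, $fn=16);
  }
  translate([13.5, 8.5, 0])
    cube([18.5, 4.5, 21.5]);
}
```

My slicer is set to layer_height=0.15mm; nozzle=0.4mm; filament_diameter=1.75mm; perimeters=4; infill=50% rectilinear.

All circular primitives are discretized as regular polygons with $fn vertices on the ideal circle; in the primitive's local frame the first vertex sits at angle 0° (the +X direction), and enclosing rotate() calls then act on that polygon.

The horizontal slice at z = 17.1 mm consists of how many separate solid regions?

1

At z = 17.1 mm: the cylinder is not intersected at this z (z outside [0, 17]); the cylinder at (4, -4): section is a regular 16-gon, circumradius r=2; Taking the union: only the r=2 cylinder at (4, -4) is present, so the union is just that shape — 1 connected region; the 18.5×4.5 cube at (13.5, 8.5) contributes its full rectangle; After the difference (first − rest): starting from that combined region, the 18.5×4.5 cube at (13.5, 8.5) misses the remaining region (no effect) — 1 connected region. The result has 1 disconnected region.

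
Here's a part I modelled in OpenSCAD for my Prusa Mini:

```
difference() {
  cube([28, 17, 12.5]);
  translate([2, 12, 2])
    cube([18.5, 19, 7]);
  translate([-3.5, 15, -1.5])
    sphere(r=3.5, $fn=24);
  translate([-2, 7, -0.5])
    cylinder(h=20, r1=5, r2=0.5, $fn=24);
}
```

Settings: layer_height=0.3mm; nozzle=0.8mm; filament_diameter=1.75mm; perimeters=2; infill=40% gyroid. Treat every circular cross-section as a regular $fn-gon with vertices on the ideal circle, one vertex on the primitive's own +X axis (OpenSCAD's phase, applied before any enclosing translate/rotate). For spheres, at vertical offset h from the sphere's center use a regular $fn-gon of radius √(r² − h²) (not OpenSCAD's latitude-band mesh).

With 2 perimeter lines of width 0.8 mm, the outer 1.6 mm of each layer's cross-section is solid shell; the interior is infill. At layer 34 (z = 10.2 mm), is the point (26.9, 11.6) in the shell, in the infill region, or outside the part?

shell

At z = 10.2 mm: the cube (footprint 28×17) is included at this height; the cube at (2, 12) is not intersected at this z (z outside [2, 9]); the sphere at (-3.5, 15) is absent (|z−center|=11.700 > r=3.5); the cone at (-2, 7) (r1=5→r2=0.5) has section circumradius 2.593 here — a regular 24-gon; Taking the first minus the rest: starting from the 28×17 cube, the cone at (-2, 7) partially overlaps it — only the 1.28 mm² overlap (of its 20.87 mm²) is removed, clipping the outline — 1 connected region. Overall, the cross-section is a single solid region. The nearest boundary edge runs (28.00, 17.00)→(28.00, 0.00); distance from the point to it = 1.10 mm. The point is inside the cross-section, 1.10 mm from the nearest boundary — within the 1.6 mm shell band (2 × 0.8).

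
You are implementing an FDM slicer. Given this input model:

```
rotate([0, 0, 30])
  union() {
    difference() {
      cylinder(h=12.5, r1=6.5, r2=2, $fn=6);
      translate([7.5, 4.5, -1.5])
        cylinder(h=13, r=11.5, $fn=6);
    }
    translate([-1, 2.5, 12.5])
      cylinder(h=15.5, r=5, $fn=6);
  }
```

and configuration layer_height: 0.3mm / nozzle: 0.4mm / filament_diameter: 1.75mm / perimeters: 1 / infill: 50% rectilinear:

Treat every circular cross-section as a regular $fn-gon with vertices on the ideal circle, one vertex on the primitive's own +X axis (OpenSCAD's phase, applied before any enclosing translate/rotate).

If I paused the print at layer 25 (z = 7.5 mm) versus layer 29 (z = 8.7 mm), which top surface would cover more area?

Layer 25 (z = 7.5): the cone (r1=6.5→r2=2) has section circumradius 3.800 here — a regular 6-gon (area = (6/2)·3.800²·sin(360°/6) = 37.52 mm²); the cylinder at (7.5, 4.5): section is a regular 6-gon, circumradius r=11.5 (area = (6/2)·11.500²·sin(360°/6) = 343.60 mm²); Subtracting the remaining from the first: starting from the cone (37.52 mm²), the r=11.5 cylinder at (7.5, 4.5) partially overlaps it — only the 27.13 mm² overlap (of its 343.60 mm²) is removed, clipping the outline — area = 10.38 mm²; the cylinder at (-1, 2.5) is absent (z outside [12.5, 28]); Merging all regions: only the result so far is present, so the union is just that shape — area = 10.38 mm²; (rotated 30° about Z; rotation is an isometry so areas/perimeters/island counts are preserved). So its area = 10.38 mm². Layer 29 (z = 8.7): the cone contributes a regular 6-gon of circumradius 3.368 (interpolated between r1=6.5 and r2=2 at t=0.696) (area = (6/2)·3.368²·sin(360°/6) = 29.47 mm²); the r=11.5 cylinder at (7.5, 4.5) contributes a regular 6-gon of circumradius 11.5 (area = (6/2)·11.500²·sin(360°/6) = 343.60 mm²); Taking the first minus the rest: starting from the cone (29.47 mm²), the r=11.5 cylinder at (7.5, 4.5) partially overlaps it — only the 22.06 mm² overlap (of its 343.60 mm²) is removed, clipping the outline — area = 7.41 mm²; the cylinder at (-1, 2.5) is absent (z outside [12.5, 28]); Merging all regions: only the result so far is present, so the union is just that shape — area = 7.41 mm²; (rotated 30° about Z; rotation is an isometry so areas/perimeters/island counts are preserved). So its area = 7.41 mm². Layer 25 is larger (10.38 vs 7.41 mm²).

layer 25 (z = 7.5 mm)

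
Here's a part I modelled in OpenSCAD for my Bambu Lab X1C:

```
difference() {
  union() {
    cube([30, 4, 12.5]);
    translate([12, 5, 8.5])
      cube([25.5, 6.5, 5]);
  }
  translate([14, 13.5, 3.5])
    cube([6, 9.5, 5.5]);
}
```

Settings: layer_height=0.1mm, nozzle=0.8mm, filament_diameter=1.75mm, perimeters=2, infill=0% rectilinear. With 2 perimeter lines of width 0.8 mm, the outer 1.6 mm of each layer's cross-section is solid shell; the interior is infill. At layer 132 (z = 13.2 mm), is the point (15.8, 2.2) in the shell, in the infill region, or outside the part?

outside

At z = 13.2 mm: the cube is not intersected at this z (z outside [0, 12.5]); the 25.5×6.5 cube at (12, 5) contributes its full rectangle; Taking the union: only the 25.5×6.5 cube at (12, 5) is present, so the union is just that shape — 1 connected region; the cube at (14, 13.5) is absent (z outside [3.5, 9]); Subtracting the remaining from the first: none of the subtracted shapes is present at this height, so the result so far is unchanged — 1 connected region. Overall, the cross-section is a single solid region. The nearest boundary edge runs (12.00, 5.00)→(37.50, 5.00); distance from the point to it = 2.80 mm. The point is not inside any of the regions above, so it lies outside the cross-section (2.80 mm from the nearest boundary).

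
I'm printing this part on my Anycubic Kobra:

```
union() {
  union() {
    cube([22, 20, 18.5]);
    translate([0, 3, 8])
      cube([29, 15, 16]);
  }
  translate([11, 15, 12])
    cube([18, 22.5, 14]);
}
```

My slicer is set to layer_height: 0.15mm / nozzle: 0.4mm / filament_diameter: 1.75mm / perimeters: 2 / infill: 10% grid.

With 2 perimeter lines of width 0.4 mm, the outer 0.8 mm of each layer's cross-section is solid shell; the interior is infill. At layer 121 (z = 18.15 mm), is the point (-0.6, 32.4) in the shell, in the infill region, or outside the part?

At z = 18.15 mm: the cube is present — its section is the full 22×20 rectangle; the cube at (0, 3) is present — its section is the full 29×15 rectangle; Taking the union: the regions partially overlap (shared area 330.00 mm²), so overlapping operands fuse into one piece — 1 connected region; the cube at (11, 15) is present — its section is the full 18×22.5 rectangle; Merging all regions: the regions partially overlap (shared area 76.00 mm²), so overlapping operands fuse into one piece — 1 connected region. Overall, the cross-section is a single solid region. The nearest boundary edge runs (11.00, 20.00)→(11.00, 37.50); distance from the point to it = 11.60 mm. The point is not inside any of the regions above, so it lies outside the cross-section (11.60 mm from the nearest boundary).

outside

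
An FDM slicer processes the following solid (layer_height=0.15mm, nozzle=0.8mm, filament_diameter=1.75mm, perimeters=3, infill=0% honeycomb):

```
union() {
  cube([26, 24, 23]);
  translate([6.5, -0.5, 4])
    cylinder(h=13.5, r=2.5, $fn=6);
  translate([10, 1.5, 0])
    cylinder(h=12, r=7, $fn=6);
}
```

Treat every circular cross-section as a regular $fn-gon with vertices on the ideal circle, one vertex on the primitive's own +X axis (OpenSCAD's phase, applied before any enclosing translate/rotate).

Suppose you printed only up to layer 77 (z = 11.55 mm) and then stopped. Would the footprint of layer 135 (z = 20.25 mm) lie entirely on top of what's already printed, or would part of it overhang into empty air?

Compare the two slices. At z = 11.55: the cube (footprint 26×24) is included at this height (area 624.00 mm²); the r=2.5 cylinder at (6.5, -0.5) gives a regular 6-gon of circumradius 2.5 (constant along its height) (area = (6/2)·2.500²·sin(360°/6) = 16.24 mm²); the r=7 cylinder at (10, 1.5) gives a regular 6-gon of circumradius 7 (constant along its height) (area = (6/2)·7.000²·sin(360°/6) = 127.31 mm²); Merging all regions: the regions partially overlap — summed areas 767.54 mm² minus the doubly-counted overlap 99.25 mm² gives 668.30 mm² — area = 668.30 mm². At z = 20.25: the cube is present — its section is the full 26×24 rectangle (area 624.00 mm²); the cylinder at (6.5, -0.5) is absent (z outside [4, 17.5]); the cylinder at (10, 1.5) is absent (z outside [0, 12]); Taking the union: only the 26×24 cube is present, so the union is just that shape — area = 624.00 mm². Checking containment: the cross-section at z = 20.25 is a subset of the cross-section at z = 11.55.

entirely on top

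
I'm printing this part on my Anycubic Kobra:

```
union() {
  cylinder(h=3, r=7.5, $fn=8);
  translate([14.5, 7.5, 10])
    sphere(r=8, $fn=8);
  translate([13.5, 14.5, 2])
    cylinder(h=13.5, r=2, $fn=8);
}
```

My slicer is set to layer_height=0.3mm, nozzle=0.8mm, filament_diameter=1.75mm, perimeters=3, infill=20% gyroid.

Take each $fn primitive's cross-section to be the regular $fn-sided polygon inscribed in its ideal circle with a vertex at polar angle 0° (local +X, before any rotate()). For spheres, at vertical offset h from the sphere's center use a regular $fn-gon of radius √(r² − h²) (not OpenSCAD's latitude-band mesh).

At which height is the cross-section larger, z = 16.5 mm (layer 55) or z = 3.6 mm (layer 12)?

layer 12 (z = 3.6 mm)

Layer 55 (z = 16.5): the cylinder is absent (z outside [0, 3]); the r=8 sphere at (14.5, 7.5) slices to a regular 8-gon of circumradius 4.664 (√(r²−h²) with h=6.5 from center) (area = (8/2)·4.664²·sin(360°/8) = 61.52 mm²); the cylinder at (13.5, 14.5) is absent (z outside [2, 15.5]); Combining (union): only the r=8 sphere at (14.5, 7.5) is present, so the union is just that shape — area = 61.52 mm². So its area = 61.52 mm². Layer 12 (z = 3.6): the cylinder is absent (z outside [0, 3]); the sphere at (14.5, 7.5): section is a regular 8-gon, circumradius = √(r²−h²) = √(8²−6.4²) = 4.800 (area = (8/2)·4.800²·sin(360°/8) = 65.17 mm²); the r=2 cylinder at (13.5, 14.5) gives a regular 8-gon of circumradius 2 (constant along its height) (area = (8/2)·2.000²·sin(360°/8) = 11.31 mm²); Merging all regions: the 2 present regions are separate (no shared area or edge), so areas and boundary lengths simply add and each stays a separate island — area = 76.48 mm². So its area = 76.48 mm². Layer 12 is larger (76.48 vs 61.52 mm²).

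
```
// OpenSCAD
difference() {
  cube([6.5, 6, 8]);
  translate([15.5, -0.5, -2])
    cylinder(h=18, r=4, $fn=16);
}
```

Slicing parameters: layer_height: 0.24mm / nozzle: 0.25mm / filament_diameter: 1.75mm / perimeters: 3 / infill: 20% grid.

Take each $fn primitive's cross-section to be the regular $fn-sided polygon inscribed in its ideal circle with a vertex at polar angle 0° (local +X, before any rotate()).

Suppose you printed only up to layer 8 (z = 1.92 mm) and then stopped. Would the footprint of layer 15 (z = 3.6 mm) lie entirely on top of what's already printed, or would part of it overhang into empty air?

entirely on top

Compare the two slices. At z = 1.92: the cube is present — its section is the full 6.5×6 rectangle (area 39.00 mm²); the r=4 cylinder at (15.5, -0.5) gives a regular 16-gon of circumradius 4 (constant along its height) (area = (16/2)·4.000²·sin(360°/16) = 48.98 mm²); Taking the first minus the rest: starting from the 6.5×6 cube (39.00 mm²), the r=4 cylinder at (15.5, -0.5) misses the remaining region (no effect) — area = 39.00 mm². At z = 3.6: the cube (footprint 6.5×6) is included at this height (area 39.00 mm²); the r=4 cylinder at (15.5, -0.5) contributes a regular 16-gon of circumradius 4 (area = (16/2)·4.000²·sin(360°/16) = 48.98 mm²); After the difference (first − rest): starting from the 6.5×6 cube (39.00 mm²), the r=4 cylinder at (15.5, -0.5) misses the remaining region (no effect) — area = 39.00 mm². Checking containment: the cross-section at z = 3.6 is a subset of the cross-section at z = 1.92.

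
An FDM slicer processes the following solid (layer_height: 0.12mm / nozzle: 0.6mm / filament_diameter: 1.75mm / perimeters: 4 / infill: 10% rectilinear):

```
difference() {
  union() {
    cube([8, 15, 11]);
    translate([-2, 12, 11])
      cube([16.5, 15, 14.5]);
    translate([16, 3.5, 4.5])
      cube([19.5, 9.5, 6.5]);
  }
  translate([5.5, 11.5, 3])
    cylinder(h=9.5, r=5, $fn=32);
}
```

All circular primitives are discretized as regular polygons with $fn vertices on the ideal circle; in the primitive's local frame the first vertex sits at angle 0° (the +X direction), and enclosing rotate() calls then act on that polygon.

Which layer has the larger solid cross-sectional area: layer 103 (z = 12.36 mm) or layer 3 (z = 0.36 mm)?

layer 103 (z = 12.36 mm)

Layer 103 (z = 12.36): the cube does not reach this height (z outside [0, 11]); the 16.5×15 cube at (-2, 12) contributes its full rectangle (area 247.50 mm²); the cube at (16, 3.5) does not reach this height (z outside [4.5, 11]); Combining (union): only the 16.5×15 cube at (-2, 12) is present, so the union is just that shape — area = 247.50 mm²; the r=5 cylinder at (5.5, 11.5) contributes a regular 32-gon of circumradius 5 (area = (32/2)·5.000²·sin(360°/32) = 78.04 mm²); Taking the first minus the rest: starting from the result so far (247.50 mm²), the r=5 cylinder at (5.5, 11.5) partially overlaps it — only the 34.04 mm² overlap (of its 78.04 mm²) is removed, clipping the outline — area = 213.46 mm². So its area = 213.46 mm². Layer 3 (z = 0.36): the cube (footprint 8×15) is included at this height (area 120.00 mm²); the cube at (-2, 12) does not reach this height (z outside [11, 25.5]); the cube at (16, 3.5) is absent (z outside [4.5, 11]); Merging all regions: only the 8×15 cube is present, so the union is just that shape — area = 120.00 mm²; the cylinder at (5.5, 11.5) is not intersected at this z (z outside [3, 12.5]); After the difference (first − rest): none of the subtracted shapes is present at this height, so that combined region is unchanged — area = 120.00 mm². So its area = 120.00 mm². Layer 103 is larger (213.46 vs 120.00 mm²).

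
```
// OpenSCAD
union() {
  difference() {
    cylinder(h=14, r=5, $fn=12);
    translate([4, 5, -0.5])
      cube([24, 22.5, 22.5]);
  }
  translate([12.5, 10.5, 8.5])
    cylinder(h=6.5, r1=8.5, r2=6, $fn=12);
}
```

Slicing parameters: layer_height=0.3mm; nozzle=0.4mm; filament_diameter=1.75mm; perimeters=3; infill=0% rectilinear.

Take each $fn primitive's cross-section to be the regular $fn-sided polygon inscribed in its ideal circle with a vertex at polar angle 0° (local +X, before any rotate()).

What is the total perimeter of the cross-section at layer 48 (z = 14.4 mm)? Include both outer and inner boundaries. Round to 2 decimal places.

38.70 mm

At z = 14.4 mm: the cylinder does not reach this height (z outside [0, 14]); the 24×22.5 cube at (4, 5) contributes its full rectangle (perimeter 93.00 mm); Subtracting the remaining from the first: the first operand is absent here, so nothing remains; the cone at (12.5, 10.5): at t=0.908 of its height the radius interpolates to r₁+(r₂−r₁)t = 6.231, giving a regular 12-gon of that circumradius (perimeter = 2·12·6.231·sin(180°/12) = 38.70 mm); Merging all regions: only the cone at (12.5, 10.5) is present, so the union is just that shape — boundary = 38.70 mm. Overall, the cross-section is a single solid region. Total boundary length (outer) = 38.70 mm.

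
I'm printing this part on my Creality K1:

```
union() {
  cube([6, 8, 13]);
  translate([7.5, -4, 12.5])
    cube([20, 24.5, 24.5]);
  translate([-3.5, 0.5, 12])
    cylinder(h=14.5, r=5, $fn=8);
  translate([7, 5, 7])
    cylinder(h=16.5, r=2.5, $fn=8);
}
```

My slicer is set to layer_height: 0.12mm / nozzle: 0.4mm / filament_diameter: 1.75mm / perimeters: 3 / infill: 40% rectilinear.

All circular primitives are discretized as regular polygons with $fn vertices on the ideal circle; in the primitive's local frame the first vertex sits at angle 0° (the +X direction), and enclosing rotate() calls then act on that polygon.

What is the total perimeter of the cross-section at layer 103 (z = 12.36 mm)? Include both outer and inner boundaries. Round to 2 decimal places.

At z = 12.36 mm: the cube (footprint 6×8) is included at this height (perimeter 28.00 mm); the cube at (7.5, -4) is not intersected at this z (z outside [12.5, 37]); the r=5 cylinder at (-3.5, 0.5) contributes a regular 8-gon of circumradius 5 (perimeter = 2·8·5.000·sin(180°/8) = 30.61 mm); the cylinder at (7, 5): section is a regular 8-gon, circumradius r=2.5 (perimeter = 2·8·2.500·sin(180°/8) = 15.31 mm); Combining (union): the regions partially overlap (shared area 7.67 mm²), so the edge portions inside another operand are dropped and the merged outline is re-measured after clipping — boundary = 54.51 mm. Overall, the cross-section is a single solid region. Total boundary length (outer) = 54.51 mm.

54.51 mm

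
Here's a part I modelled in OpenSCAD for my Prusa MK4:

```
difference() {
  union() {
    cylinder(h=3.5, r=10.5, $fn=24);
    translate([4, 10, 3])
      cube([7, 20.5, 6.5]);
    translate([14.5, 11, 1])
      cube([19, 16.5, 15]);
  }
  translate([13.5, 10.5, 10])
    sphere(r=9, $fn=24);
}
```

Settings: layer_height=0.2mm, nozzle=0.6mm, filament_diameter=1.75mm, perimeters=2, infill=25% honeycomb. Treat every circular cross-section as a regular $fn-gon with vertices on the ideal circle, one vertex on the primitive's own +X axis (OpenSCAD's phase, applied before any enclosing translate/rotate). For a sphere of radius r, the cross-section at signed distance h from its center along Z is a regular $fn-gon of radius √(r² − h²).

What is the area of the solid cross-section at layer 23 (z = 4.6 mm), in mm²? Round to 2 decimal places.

401.91 mm²

At z = 4.6 mm: the cylinder does not reach this height (z outside [0, 3.5]); the cube at (4, 10) is present — its section is the full 7×20.5 rectangle (area 143.50 mm²); the cube at (14.5, 11) is present — its section is the full 19×16.5 rectangle (area 313.50 mm²); Taking the union: the 2 present regions are separate (no shared area or edge), so areas and boundary lengths simply add and each stays a separate island — area = 457.00 mm²; the sphere at (13.5, 10.5): section is a regular 24-gon, circumradius = √(r²−h²) = √(9²−5.4²) = 7.200 (area = (24/2)·7.200²·sin(360°/24) = 161.01 mm²); Subtracting the remaining from the first: starting from the result so far (457.00 mm²), the r=9 sphere at (13.5, 10.5) partially overlaps it — only the 55.09 mm² overlap (of its 161.01 mm²) is removed, clipping the outline — area = 401.91 mm². Overall, the cross-section has 2 separate islands. Net area = 401.91 mm².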